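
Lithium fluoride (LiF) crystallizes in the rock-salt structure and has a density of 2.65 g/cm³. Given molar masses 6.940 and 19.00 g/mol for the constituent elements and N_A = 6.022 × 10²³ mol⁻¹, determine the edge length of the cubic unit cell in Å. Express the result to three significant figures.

M(LiF) = 25.94 g/mol; Z = 4 formula units per cell.
a³ = Z·M/(N_A·ρ) = 4 × 25.94 / (6.022 × 10²³ × 2.65) = 6.502 × 10^-23 cm³, so a = 4.021 × 10^-8 cm = 4.02 Å.

4.02 Å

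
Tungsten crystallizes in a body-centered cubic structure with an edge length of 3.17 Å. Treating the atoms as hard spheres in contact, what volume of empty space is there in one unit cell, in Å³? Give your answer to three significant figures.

10.2 Å³

In a BCC lattice atoms touch along the body diagonal, so √3·a = 4r, so r = 0.4330a = 1.373 Å.
V_cell = a³ = 31.86 Å³; V_atoms = 2 × (4/3)πr³ = 21.67 Å³.
Empty space = 31.86 − 21.67 = 10.2 Å³.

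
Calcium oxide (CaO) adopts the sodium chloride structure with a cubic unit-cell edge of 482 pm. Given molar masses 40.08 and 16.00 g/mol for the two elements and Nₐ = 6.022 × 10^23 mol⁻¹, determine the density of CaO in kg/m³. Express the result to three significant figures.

The sodium chloride structure contains Z = 4 formula units per cell; M(CaO) = 40.08 + 16.00 = 56.08 g/mol.
a³ = (4.820 × 10^-8 cm)³ = 1.120 × 10^-22 cm³.
ρ = 4 × 56.08 / (6.022 × 10²³ × 1.120 × 10^-22) = 3.326 g/cm³ = 3330 kg/m³.

3330 kg/m³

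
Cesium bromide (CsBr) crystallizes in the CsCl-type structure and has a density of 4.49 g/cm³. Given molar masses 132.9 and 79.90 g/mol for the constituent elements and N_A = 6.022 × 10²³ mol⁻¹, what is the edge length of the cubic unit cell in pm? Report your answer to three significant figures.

M(CsBr) = 212.8 g/mol; Z = 1 formula unit per cell.
a³ = Z·M/(N_A·ρ) = 1 × 212.8 / (6.022 × 10²³ × 4.49) = 7.870 × 10^-23 cm³, so a = 4.285 × 10^-8 cm = 429 pm.

429 pm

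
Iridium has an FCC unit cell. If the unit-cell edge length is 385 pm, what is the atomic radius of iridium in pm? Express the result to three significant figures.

136 pm

In an FCC lattice, atoms touch along the face diagonal, so √2·a = 4r.
r = √2·a/4 = 1.4142 × 385 / 4 = 136 pm.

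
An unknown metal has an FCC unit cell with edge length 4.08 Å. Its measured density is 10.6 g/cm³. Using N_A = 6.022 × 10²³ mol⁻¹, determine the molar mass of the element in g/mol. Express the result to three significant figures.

An FCC cell has Z = 4 atoms; a = 4.080 × 10^-8 cm.
M = ρ·N_A·a³/Z = 10.6 × 6.022 × 10²³ × 6.792 × 10^-23 / 4 = 108 g/mol.

108 g/mol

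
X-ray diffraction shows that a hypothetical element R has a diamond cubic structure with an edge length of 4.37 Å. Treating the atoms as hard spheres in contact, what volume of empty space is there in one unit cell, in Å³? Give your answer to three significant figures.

In a diamond cubic lattice nearest neighbors lie along the body diagonal with √3·a = 8r, so r = 0.2165a = 0.9461 Å.
V_cell = a³ = 83.45 Å³; V_atoms = 8 × (4/3)πr³ = 28.38 Å³.
Empty space = 83.45 − 28.38 = 55.1 Å³.

55.1 Å³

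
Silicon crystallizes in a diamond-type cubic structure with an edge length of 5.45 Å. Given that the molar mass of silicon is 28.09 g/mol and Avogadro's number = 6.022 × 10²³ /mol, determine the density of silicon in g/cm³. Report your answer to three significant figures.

2.31 g/cm³

A diamond cubic unit cell contains Z = 8 atoms.
Cell volume: a³ = (5.45 Å)³ = (5.450 × 10^-8 cm)³ = 1.619 × 10^-22 cm³.
ρ = Z·M/(N_A·a³) = 8 × 28.09 / (6.022 × 10²³ × 1.619 × 10^-22) = 2.305 g/cm³.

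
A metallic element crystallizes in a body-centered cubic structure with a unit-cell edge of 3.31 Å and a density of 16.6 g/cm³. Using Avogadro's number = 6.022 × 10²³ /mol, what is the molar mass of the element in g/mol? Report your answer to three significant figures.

181 g/mol

A BCC cell has Z = 2 atoms; a = 3.310 × 10^-8 cm.
M = ρ·N_A·a³/Z = 16.6 × 6.022 × 10²³ × 3.626 × 10^-23 / 2 = 181 g/mol.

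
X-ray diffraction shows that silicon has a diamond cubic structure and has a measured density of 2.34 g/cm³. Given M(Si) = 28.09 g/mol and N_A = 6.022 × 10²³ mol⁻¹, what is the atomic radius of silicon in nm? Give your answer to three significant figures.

0.117 nm

For a diamond cubic cell (Z = 8), a³ = Z·M/(N_A·ρ) = 8 × 28.09 / (6.022 × 10²³ × 2.340) = 1.595 × 10^-22 cm³, so a = 5.423 × 10^-8 cm = 0.5423 nm.
Nearest neighbors lie along the body diagonal with √3·a = 8r, so r = 0.2165 × a = 0.117 nm.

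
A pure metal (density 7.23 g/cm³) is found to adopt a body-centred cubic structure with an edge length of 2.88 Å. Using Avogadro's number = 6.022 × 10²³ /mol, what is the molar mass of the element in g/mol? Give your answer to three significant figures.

52.0 g/mol

A BCC cell has Z = 2 atoms; a = 2.880 × 10^-8 cm.
M = ρ·N_A·a³/Z = 7.23 × 6.022 × 10²³ × 2.389 × 10^-23 / 2 = 52.0 g/mol.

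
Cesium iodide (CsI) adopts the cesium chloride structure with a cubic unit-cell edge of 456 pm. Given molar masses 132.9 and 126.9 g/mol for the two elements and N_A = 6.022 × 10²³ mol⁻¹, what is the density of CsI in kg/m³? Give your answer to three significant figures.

The cesium chloride structure contains Z = 1 formula unit per cell; M(CsI) = 132.9 + 126.9 = 259.8 g/mol.
a³ = (4.560 × 10^-8 cm)³ = 9.482 × 10^-23 cm³.
ρ = 1 × 259.8 / (6.022 × 10²³ × 9.482 × 10^-23) = 4.550 g/cm³ = 4550 kg/m³.

4550 kg/m³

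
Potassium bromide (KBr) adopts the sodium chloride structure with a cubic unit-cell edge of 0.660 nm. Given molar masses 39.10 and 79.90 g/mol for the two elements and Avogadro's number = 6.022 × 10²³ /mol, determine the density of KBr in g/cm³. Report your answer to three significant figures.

2.75 g/cm³

The sodium chloride structure contains Z = 4 formula units per cell; M(KBr) = 39.10 + 79.90 = 119.0 g/mol.
a³ = (6.600 × 10^-8 cm)³ = 2.875 × 10^-22 cm³.
ρ = 4 × 119.0 / (6.022 × 10²³ × 2.875 × 10^-22) = 2.749 g/cm³.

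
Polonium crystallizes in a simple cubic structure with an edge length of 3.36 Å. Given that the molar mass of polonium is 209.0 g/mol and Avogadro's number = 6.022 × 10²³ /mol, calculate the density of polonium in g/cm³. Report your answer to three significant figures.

9.15 g/cm³

A simple cubic unit cell contains Z = 1 atom.
Cell volume: a³ = (3.36 Å)³ = (3.360 × 10^-8 cm)³ = 3.793 × 10^-23 cm³.
ρ = Z·M/(N_A·a³) = 1 × 209.0 / (6.022 × 10²³ × 3.793 × 10^-23) = 9.149 g/cm³.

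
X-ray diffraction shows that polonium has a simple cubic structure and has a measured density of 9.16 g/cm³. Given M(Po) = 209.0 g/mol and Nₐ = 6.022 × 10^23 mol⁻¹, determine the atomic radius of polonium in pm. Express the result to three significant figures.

168 pm

For a simple cubic cell (Z = 1), a³ = Z·M/(N_A·ρ) = 1 × 209.0 / (6.022 × 10²³ × 9.160) = 3.789 × 10^-23 cm³, so a = 3.359 × 10^-8 cm = 335.9 pm.
Atoms touch along the cell edge, so a = 2r, so r = 0.5000 × a = 168 pm.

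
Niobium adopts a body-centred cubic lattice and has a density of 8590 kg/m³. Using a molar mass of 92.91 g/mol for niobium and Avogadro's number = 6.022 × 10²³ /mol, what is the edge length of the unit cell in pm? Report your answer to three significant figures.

With Z = 2 atoms per BCC cell, a³ = Z·M/(N_A·ρ) = 2 × 92.91 / (6.022 × 10²³ × 8.590 g/cm³) = 3.592 × 10^-23 cm³.
a = (3.592 × 10^-23)^(1/3) = 3.300 × 10^-8 cm = 330 pm.

330 pm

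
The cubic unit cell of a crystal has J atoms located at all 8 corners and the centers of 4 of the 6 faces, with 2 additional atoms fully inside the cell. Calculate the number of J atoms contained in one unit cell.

Corner atoms are shared by 8 cells (1/8 each), face atoms by 2 (1/2 each), interior atoms are unshared.
Net atoms = 8 × 1/8 + 4 × 1/2 + 2 = 1 + 2 + 2 = 5.

5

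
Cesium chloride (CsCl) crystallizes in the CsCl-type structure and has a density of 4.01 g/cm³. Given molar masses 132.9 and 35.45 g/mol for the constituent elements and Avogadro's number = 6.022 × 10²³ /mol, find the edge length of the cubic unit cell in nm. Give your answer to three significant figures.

M(CsCl) = 168.35 g/mol; Z = 1 formula unit per cell.
a³ = Z·M/(N_A·ρ) = 1 × 168.35 / (6.022 × 10²³ × 4.01) = 6.972 × 10^-23 cm³, so a = 4.116 × 10^-8 cm = 0.412 nm.

0.412 nm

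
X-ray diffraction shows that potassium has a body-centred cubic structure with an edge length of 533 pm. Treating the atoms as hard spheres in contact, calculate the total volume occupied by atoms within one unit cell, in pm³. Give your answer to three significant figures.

In a BCC lattice atoms touch along the body diagonal, so √3·a = 4r, so r = 0.4330a = 230.8 pm.
V_atoms = Z × (4/3)πr³ = 2 × (4/3)π × (230.8)³ = 1.03 × 10^8 pm³.

1.03 × 10^8 pm³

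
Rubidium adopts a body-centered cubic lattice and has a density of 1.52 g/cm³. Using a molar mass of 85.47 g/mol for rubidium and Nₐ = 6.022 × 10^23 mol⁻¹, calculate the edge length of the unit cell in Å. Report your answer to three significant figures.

5.72 Å

With Z = 2 atoms per BCC cell, a³ = Z·M/(N_A·ρ) = 2 × 85.47 / (6.022 × 10²³ × 1.520 g/cm³) = 1.867 × 10^-22 cm³.
a = (1.867 × 10^-22)^(1/3) = 5.716 × 10^-8 cm = 5.72 Å.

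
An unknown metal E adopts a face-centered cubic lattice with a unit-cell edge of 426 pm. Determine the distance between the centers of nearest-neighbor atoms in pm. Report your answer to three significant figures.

301 pm

In an FCC structure, atoms touch along the face diagonal, so √2·a = 4r; the nearest-neighbor distance equals 2r = 0.7071·a.
d = 0.7071 × 426 = 301 pm.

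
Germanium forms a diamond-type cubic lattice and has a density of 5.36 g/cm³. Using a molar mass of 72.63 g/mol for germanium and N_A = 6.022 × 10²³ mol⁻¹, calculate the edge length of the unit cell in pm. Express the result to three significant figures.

With Z = 8 atoms per diamond cubic cell, a³ = Z·M/(N_A·ρ) = 8 × 72.63 / (6.022 × 10²³ × 5.360 g/cm³) = 1.800 × 10^-22 cm³.
a = (1.800 × 10^-22)^(1/3) = 5.646 × 10^-8 cm = 565 pm.

565 pm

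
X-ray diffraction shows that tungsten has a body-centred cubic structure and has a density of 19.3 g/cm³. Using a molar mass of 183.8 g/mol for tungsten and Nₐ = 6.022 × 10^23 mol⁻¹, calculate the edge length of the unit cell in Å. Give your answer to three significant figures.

With Z = 2 atoms per BCC cell, a³ = Z·M/(N_A·ρ) = 2 × 183.8 / (6.022 × 10²³ × 19.30 g/cm³) = 3.163 × 10^-23 cm³.
a = (3.163 × 10^-23)^(1/3) = 3.162 × 10^-8 cm = 3.16 Å.

3.16 Å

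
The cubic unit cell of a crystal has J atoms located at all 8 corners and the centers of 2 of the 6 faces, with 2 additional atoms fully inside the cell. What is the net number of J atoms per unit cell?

Corner atoms are shared by 8 cells (1/8 each), face atoms by 2 (1/2 each), interior atoms are unshared.
Net atoms = 8 × 1/8 + 2 × 1/2 + 2 = 1 + 1 + 2 = 4.

4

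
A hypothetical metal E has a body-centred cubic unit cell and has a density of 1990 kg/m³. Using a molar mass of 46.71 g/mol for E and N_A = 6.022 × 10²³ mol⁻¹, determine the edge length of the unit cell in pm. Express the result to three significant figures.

427 pm

With Z = 2 atoms per BCC cell, a³ = Z·M/(N_A·ρ) = 2 × 46.71 / (6.022 × 10²³ × 1.990 g/cm³) = 7.796 × 10^-23 cm³.
a = (7.796 × 10^-23)^(1/3) = 4.272 × 10^-8 cm = 427 pm.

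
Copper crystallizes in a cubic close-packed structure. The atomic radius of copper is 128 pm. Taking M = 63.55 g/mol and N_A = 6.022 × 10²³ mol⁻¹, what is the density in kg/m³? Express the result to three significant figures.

8900 kg/m³

In an FCC lattice, atoms touch along the face diagonal, so √2·a = 4r, giving a = 362.0 pm = 3.620 × 10^-8 cm.
With Z = 4, ρ = Z·M/(N_A·a³) = 4 × 63.55 / (6.022 × 10²³ × 4.745 × 10^-23) = 8.895 g/cm³ = 8900 kg/m³.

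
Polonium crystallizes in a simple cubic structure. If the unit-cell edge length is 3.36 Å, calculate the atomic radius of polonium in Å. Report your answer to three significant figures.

In a simple cubic lattice, atoms touch along the cell edge, so a = 2r.
r = a/2 = 3.36/2 = 1.68 Å.

1.68 Å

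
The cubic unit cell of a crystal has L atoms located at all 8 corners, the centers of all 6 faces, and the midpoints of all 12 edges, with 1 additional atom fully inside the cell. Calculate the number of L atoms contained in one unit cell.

Corner atoms are shared by 8 cells (1/8 each), face atoms by 2 (1/2 each), edge atoms by 4 (1/4 each), interior atoms are unshared.
Net atoms = 8 × 1/8 + 6 × 1/2 + 12 × 1/4 + 1 = 1 + 3 + 3 + 1 = 8.

8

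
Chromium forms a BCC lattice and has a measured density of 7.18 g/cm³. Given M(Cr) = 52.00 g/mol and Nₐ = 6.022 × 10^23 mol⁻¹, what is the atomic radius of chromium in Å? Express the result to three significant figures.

For a BCC cell (Z = 2), a³ = Z·M/(N_A·ρ) = 2 × 52.00 / (6.022 × 10²³ × 7.180) = 2.405 × 10^-23 cm³, so a = 2.887 × 10^-8 cm = 2.887 Å.
Atoms touch along the body diagonal, so √3·a = 4r, so r = 0.4330 × a = 1.25 Å.

1.25 Å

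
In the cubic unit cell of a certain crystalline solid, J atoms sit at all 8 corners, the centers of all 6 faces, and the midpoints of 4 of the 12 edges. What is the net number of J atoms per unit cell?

5

Corner atoms are shared by 8 cells (1/8 each), face atoms by 2 (1/2 each), edge atoms by 4 (1/4 each).
Net atoms = 8 × 1/8 + 6 × 1/2 + 4 × 1/4 = 1 + 3 + 1 = 5.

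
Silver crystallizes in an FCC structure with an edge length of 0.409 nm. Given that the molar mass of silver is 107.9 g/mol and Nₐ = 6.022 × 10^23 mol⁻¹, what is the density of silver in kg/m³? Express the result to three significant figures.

10500 kg/m³

An FCC unit cell contains Z = 4 atoms.
Cell volume: a³ = (0.409 nm)³ = (4.090 × 10^-8 cm)³ = 6.842 × 10^-23 cm³.
ρ = Z·M/(N_A·a³) = 4 × 107.9 / (6.022 × 10²³ × 6.842 × 10^-23) = 10.48 g/cm³ = 10500 kg/m³.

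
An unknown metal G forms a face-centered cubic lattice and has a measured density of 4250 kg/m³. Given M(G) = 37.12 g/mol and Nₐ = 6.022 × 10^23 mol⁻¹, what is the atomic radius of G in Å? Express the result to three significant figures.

For an FCC cell (Z = 4), a³ = Z·M/(N_A·ρ) = 4 × 37.12 / (6.022 × 10²³ × 4.250) = 5.801 × 10^-23 cm³, so a = 3.871 × 10^-8 cm = 3.871 Å.
Atoms touch along the face diagonal, so √2·a = 4r, so r = 0.3536 × a = 1.37 Å.

1.37 Å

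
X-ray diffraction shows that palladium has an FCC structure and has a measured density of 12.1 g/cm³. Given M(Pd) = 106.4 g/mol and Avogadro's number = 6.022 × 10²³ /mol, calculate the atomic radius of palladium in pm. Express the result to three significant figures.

137 pm

For an FCC cell (Z = 4), a³ = Z·M/(N_A·ρ) = 4 × 106.4 / (6.022 × 10²³ × 12.10) = 5.841 × 10^-23 cm³, so a = 3.880 × 10^-8 cm = 388.0 pm.
Atoms touch along the face diagonal, so √2·a = 4r, so r = 0.3536 × a = 137 pm.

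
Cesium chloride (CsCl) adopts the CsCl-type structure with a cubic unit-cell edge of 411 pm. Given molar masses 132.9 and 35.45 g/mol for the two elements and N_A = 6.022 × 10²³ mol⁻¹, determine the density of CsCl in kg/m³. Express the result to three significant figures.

The CsCl-type structure contains Z = 1 formula unit per cell; M(CsCl) = 132.9 + 35.45 = 168.35 g/mol.
a³ = (4.110 × 10^-8 cm)³ = 6.943 × 10^-23 cm³.
ρ = 1 × 168.35 / (6.022 × 10²³ × 6.943 × 10^-23) = 4.027 g/cm³ = 4030 kg/m³.

4030 kg/m³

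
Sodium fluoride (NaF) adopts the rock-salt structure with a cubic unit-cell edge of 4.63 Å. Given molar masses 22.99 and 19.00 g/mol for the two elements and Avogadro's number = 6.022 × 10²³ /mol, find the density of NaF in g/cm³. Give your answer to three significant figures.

2.81 g/cm³

The rock-salt structure contains Z = 4 formula units per cell; M(NaF) = 22.99 + 19.00 = 41.99 g/mol.
a³ = (4.630 × 10^-8 cm)³ = 9.925 × 10^-23 cm³.
ρ = 4 × 41.99 / (6.022 × 10²³ × 9.925 × 10^-23) = 2.810 g/cm³.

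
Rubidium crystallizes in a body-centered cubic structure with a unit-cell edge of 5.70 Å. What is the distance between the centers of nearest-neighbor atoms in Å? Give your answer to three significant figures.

4.94 Å

In a BCC structure, atoms touch along the body diagonal, so √3·a = 4r; the nearest-neighbor distance equals 2r = 0.8660·a.
d = 0.8660 × 5.70 = 4.94 Å.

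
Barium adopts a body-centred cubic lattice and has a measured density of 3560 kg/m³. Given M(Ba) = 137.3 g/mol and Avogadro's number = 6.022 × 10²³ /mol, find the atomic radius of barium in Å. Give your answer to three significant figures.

For a BCC cell (Z = 2), a³ = Z·M/(N_A·ρ) = 2 × 137.3 / (6.022 × 10²³ × 3.560) = 1.281 × 10^-22 cm³, so a = 5.041 × 10^-8 cm = 5.041 Å.
Atoms touch along the body diagonal, so √3·a = 4r, so r = 0.4330 × a = 2.18 Å.

2.18 Å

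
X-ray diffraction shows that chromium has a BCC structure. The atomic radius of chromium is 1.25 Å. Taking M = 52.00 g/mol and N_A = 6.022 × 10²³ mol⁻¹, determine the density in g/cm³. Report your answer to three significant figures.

In a BCC lattice, atoms touch along the body diagonal, so √3·a = 4r, giving a = 2.887 Å = 2.887 × 10^-8 cm.
With Z = 2, ρ = Z·M/(N_A·a³) = 2 × 52.00 / (6.022 × 10²³ × 2.406 × 10^-23) = 7.179 g/cm³.

7.18 g/cm³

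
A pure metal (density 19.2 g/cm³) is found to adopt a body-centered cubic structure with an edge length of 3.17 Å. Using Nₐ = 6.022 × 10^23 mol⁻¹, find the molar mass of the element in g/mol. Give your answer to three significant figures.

184 g/mol

A BCC cell has Z = 2 atoms; a = 3.170 × 10^-8 cm.
M = ρ·N_A·a³/Z = 19.2 × 6.022 × 10²³ × 3.186 × 10^-23 / 2 = 184 g/mol.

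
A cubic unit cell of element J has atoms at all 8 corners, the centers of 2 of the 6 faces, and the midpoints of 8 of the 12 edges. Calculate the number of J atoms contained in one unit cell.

4

Corner atoms are shared by 8 cells (1/8 each), face atoms by 2 (1/2 each), edge atoms by 4 (1/4 each).
Net atoms = 8 × 1/8 + 2 × 1/2 + 8 × 1/4 = 1 + 1 + 2 = 4.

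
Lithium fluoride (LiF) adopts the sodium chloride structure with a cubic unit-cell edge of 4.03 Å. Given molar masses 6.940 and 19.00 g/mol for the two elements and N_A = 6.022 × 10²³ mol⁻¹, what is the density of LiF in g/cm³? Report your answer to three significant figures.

2.63 g/cm³

The sodium chloride structure contains Z = 4 formula units per cell; M(LiF) = 6.940 + 19.00 = 25.94 g/mol.
a³ = (4.030 × 10^-8 cm)³ = 6.545 × 10^-23 cm³.
ρ = 4 × 25.94 / (6.022 × 10²³ × 6.545 × 10^-23) = 2.633 g/cm³.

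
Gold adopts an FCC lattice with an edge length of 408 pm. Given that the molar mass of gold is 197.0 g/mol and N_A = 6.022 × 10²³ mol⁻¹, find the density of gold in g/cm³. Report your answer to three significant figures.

19.3 g/cm³

An FCC unit cell contains Z = 4 atoms.
Cell volume: a³ = (408 pm)³ = (4.080 × 10^-8 cm)³ = 6.792 × 10^-23 cm³.
ρ = Z·M/(N_A·a³) = 4 × 197.0 / (6.022 × 10²³ × 6.792 × 10^-23) = 19.27 g/cm³.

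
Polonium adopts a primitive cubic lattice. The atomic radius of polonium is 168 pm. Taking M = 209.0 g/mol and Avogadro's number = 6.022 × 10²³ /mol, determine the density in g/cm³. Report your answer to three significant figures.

In a simple cubic lattice, atoms touch along the cell edge, so a = 2r, giving a = 336.0 pm = 3.360 × 10^-8 cm.
With Z = 1, ρ = Z·M/(N_A·a³) = 1 × 209.0 / (6.022 × 10²³ × 3.793 × 10^-23) = 9.149 g/cm³.

9.15 g/cm³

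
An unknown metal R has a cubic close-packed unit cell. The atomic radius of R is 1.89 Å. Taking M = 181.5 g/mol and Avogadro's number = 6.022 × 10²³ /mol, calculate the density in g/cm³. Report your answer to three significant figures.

7.89 g/cm³

In an FCC lattice, atoms touch along the face diagonal, so √2·a = 4r, giving a = 5.346 Å = 5.346 × 10^-8 cm.
With Z = 4, ρ = Z·M/(N_A·a³) = 4 × 181.5 / (6.022 × 10²³ × 1.528 × 10^-22) = 7.892 g/cm³.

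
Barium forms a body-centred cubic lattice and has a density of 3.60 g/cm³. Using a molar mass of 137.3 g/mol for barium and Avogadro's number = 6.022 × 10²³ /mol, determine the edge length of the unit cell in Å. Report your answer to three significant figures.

5.02 Å

With Z = 2 atoms per BCC cell, a³ = Z·M/(N_A·ρ) = 2 × 137.3 / (6.022 × 10²³ × 3.600 g/cm³) = 1.267 × 10^-22 cm³.
a = (1.267 × 10^-22)^(1/3) = 5.022 × 10^-8 cm = 5.02 Å.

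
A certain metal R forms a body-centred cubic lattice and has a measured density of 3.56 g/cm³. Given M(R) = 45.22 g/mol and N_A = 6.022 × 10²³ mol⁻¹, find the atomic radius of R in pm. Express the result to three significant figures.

For a BCC cell (Z = 2), a³ = Z·M/(N_A·ρ) = 2 × 45.22 / (6.022 × 10²³ × 3.560) = 4.219 × 10^-23 cm³, so a = 3.481 × 10^-8 cm = 348.1 pm.
Atoms touch along the body diagonal, so √3·a = 4r, so r = 0.4330 × a = 151 pm.

151 pm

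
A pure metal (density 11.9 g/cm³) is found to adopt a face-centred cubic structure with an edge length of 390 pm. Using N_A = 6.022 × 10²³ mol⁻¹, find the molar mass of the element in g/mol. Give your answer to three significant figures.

An FCC cell has Z = 4 atoms; a = 3.900 × 10^-8 cm.
M = ρ·N_A·a³/Z = 11.9 × 6.022 × 10²³ × 5.932 × 10^-23 / 4 = 106 g/mol.

106 g/mol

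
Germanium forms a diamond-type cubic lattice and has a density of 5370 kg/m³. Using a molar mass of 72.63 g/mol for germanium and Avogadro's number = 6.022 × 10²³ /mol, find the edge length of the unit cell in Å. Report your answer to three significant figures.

With Z = 8 atoms per diamond cubic cell, a³ = Z·M/(N_A·ρ) = 8 × 72.63 / (6.022 × 10²³ × 5.370 g/cm³) = 1.797 × 10^-22 cm³.
a = (1.797 × 10^-22)^(1/3) = 5.643 × 10^-8 cm = 5.64 Å.

5.64 Å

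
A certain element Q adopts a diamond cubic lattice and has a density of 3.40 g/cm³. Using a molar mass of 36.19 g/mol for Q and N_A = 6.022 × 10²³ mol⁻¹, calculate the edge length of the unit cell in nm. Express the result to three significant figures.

With Z = 8 atoms per diamond cubic cell, a³ = Z·M/(N_A·ρ) = 8 × 36.19 / (6.022 × 10²³ × 3.400 g/cm³) = 1.414 × 10^-22 cm³.
a = (1.414 × 10^-22)^(1/3) = 5.210 × 10^-8 cm = 0.521 nm.

0.521 nm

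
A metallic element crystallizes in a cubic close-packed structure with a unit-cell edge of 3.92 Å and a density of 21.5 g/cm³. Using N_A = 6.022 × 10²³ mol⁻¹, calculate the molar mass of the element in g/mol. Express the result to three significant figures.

An FCC cell has Z = 4 atoms; a = 3.920 × 10^-8 cm.
M = ρ·N_A·a³/Z = 21.5 × 6.022 × 10²³ × 6.024 × 10^-23 / 4 = 195 g/mol.

195 g/mol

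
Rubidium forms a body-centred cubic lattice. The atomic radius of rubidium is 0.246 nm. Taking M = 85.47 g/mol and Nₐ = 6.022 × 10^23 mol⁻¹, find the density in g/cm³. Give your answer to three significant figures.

1.55 g/cm³

In a BCC lattice, atoms touch along the body diagonal, so √3·a = 4r, giving a = 0.5681 nm = 5.681 × 10^-8 cm.
With Z = 2, ρ = Z·M/(N_A·a³) = 2 × 85.47 / (6.022 × 10²³ × 1.834 × 10^-22) = 1.548 g/cm³.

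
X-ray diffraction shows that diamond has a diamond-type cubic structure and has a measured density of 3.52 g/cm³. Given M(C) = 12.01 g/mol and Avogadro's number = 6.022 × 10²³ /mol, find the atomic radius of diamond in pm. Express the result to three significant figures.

For a diamond cubic cell (Z = 8), a³ = Z·M/(N_A·ρ) = 8 × 12.01 / (6.022 × 10²³ × 3.520) = 4.533 × 10^-23 cm³, so a = 3.565 × 10^-8 cm = 356.5 pm.
Nearest neighbors lie along the body diagonal with √3·a = 8r, so r = 0.2165 × a = 77.2 pm.

77.2 pm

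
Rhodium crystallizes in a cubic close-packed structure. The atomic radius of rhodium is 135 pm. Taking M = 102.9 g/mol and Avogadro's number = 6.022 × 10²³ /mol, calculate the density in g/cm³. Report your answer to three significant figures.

12.3 g/cm³

In an FCC lattice, atoms touch along the face diagonal, so √2·a = 4r, giving a = 381.8 pm = 3.818 × 10^-8 cm.
With Z = 4, ρ = Z·M/(N_A·a³) = 4 × 102.9 / (6.022 × 10²³ × 5.567 × 10^-23) = 12.28 g/cm³.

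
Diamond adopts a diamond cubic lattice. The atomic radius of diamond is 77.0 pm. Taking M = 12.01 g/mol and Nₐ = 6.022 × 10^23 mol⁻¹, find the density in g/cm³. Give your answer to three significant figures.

3.55 g/cm³

In a diamond cubic lattice, nearest neighbors lie along the body diagonal with √3·a = 8r, giving a = 355.6 pm = 3.556 × 10^-8 cm.
With Z = 8, ρ = Z·M/(N_A·a³) = 8 × 12.01 / (6.022 × 10²³ × 4.498 × 10^-23) = 3.547 g/cm³.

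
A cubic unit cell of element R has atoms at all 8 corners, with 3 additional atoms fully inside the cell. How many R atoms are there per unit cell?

4

Corner atoms are shared by 8 cells (1/8 each), interior atoms are unshared.
Net atoms = 8 × 1/8 + 3 = 1 + 3 = 4.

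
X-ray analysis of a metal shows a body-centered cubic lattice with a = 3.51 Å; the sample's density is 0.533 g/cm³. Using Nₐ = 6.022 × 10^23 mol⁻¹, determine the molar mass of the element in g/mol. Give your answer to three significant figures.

A BCC cell has Z = 2 atoms; a = 3.510 × 10^-8 cm.
M = ρ·N_A·a³/Z = 0.533 × 6.022 × 10²³ × 4.324 × 10^-23 / 2 = 6.94 g/mol.

6.94 g/mol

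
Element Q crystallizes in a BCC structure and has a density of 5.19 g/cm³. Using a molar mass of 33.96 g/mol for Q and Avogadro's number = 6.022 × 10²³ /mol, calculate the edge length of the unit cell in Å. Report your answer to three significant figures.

2.79 Å

With Z = 2 atoms per BCC cell, a³ = Z·M/(N_A·ρ) = 2 × 33.96 / (6.022 × 10²³ × 5.190 g/cm³) = 2.173 × 10^-23 cm³.
a = (2.173 × 10^-23)^(1/3) = 2.791 × 10^-8 cm = 2.79 Å.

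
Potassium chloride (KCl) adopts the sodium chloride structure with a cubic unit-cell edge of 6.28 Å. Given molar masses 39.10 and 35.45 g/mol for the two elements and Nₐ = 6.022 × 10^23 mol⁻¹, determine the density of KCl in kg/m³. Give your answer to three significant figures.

2000 kg/m³

The sodium chloride structure contains Z = 4 formula units per cell; M(KCl) = 39.10 + 35.45 = 74.55 g/mol.
a³ = (6.280 × 10^-8 cm)³ = 2.477 × 10^-22 cm³.
ρ = 4 × 74.55 / (6.022 × 10²³ × 2.477 × 10^-22) = 1.999 g/cm³ = 2000 kg/m³.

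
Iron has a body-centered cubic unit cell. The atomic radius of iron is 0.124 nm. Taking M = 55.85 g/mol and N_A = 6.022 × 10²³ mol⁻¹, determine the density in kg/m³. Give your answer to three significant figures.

In a BCC lattice, atoms touch along the body diagonal, so √3·a = 4r, giving a = 0.2864 nm = 2.864 × 10^-8 cm.
With Z = 2, ρ = Z·M/(N_A·a³) = 2 × 55.85 / (6.022 × 10²³ × 2.348 × 10^-23) = 7.899 g/cm³ = 7900 kg/m³.

7900 kg/m³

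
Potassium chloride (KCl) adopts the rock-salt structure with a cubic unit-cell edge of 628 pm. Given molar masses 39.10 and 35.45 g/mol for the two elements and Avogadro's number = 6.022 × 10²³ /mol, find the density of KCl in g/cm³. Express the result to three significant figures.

2.00 g/cm³

The rock-salt structure contains Z = 4 formula units per cell; M(KCl) = 39.10 + 35.45 = 74.55 g/mol.
a³ = (6.280 × 10^-8 cm)³ = 2.477 × 10^-22 cm³.
ρ = 4 × 74.55 / (6.022 × 10²³ × 2.477 × 10^-22) = 1.999 g/cm³.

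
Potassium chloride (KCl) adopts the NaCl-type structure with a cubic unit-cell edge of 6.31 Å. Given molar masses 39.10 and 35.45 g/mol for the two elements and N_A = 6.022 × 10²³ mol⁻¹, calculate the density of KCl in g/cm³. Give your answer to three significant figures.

1.97 g/cm³

The NaCl-type structure contains Z = 4 formula units per cell; M(KCl) = 39.10 + 35.45 = 74.55 g/mol.
a³ = (6.310 × 10^-8 cm)³ = 2.512 × 10^-22 cm³.
ρ = 4 × 74.55 / (6.022 × 10²³ × 2.512 × 10^-22) = 1.971 g/cm³.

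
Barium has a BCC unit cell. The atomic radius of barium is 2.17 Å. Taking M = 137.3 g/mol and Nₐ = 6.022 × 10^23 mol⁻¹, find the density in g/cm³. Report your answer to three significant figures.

In a BCC lattice, atoms touch along the body diagonal, so √3·a = 4r, giving a = 5.011 Å = 5.011 × 10^-8 cm.
With Z = 2, ρ = Z·M/(N_A·a³) = 2 × 137.3 / (6.022 × 10²³ × 1.259 × 10^-22) = 3.623 g/cm³.

3.62 g/cm³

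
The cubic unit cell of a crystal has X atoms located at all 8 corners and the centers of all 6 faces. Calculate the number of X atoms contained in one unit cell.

4

Corner atoms are shared by 8 cells (1/8 each), face atoms by 2 (1/2 each).
Net atoms = 8 × 1/8 + 6 × 1/2 = 1 + 3 = 4.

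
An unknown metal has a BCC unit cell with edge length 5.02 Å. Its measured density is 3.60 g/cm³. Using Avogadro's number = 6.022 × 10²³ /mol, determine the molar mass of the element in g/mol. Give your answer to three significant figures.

A BCC cell has Z = 2 atoms; a = 5.020 × 10^-8 cm.
M = ρ·N_A·a³/Z = 3.60 × 6.022 × 10²³ × 1.265 × 10^-22 / 2 = 137 g/mol.

137 g/mol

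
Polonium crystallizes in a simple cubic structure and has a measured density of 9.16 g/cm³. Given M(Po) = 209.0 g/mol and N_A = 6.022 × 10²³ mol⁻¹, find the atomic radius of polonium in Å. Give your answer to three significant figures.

1.68 Å

For a simple cubic cell (Z = 1), a³ = Z·M/(N_A·ρ) = 1 × 209.0 / (6.022 × 10²³ × 9.160) = 3.789 × 10^-23 cm³, so a = 3.359 × 10^-8 cm = 3.359 Å.
Atoms touch along the cell edge, so a = 2r, so r = 0.5000 × a = 1.68 Å.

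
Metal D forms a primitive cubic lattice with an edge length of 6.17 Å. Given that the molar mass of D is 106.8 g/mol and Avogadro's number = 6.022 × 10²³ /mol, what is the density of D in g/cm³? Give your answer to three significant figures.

0.755 g/cm³

A simple cubic unit cell contains Z = 1 atom.
Cell volume: a³ = (6.17 Å)³ = (6.170 × 10^-8 cm)³ = 2.349 × 10^-22 cm³.
ρ = Z·M/(N_A·a³) = 1 × 106.8 / (6.022 × 10²³ × 2.349 × 10^-22) = 0.7550 g/cm³.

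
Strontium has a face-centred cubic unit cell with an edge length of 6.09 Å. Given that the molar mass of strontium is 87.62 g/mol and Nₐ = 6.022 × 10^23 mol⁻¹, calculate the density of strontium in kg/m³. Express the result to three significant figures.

An FCC unit cell contains Z = 4 atoms.
Cell volume: a³ = (6.09 Å)³ = (6.090 × 10^-8 cm)³ = 2.259 × 10^-22 cm³.
ρ = Z·M/(N_A·a³) = 4 × 87.62 / (6.022 × 10²³ × 2.259 × 10^-22) = 2.577 g/cm³ = 2580 kg/m³.

2580 kg/m³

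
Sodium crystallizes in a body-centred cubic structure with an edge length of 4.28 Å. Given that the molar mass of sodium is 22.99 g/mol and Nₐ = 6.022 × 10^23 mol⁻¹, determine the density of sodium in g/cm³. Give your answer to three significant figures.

A BCC unit cell contains Z = 2 atoms.
Cell volume: a³ = (4.28 Å)³ = (4.280 × 10^-8 cm)³ = 7.840 × 10^-23 cm³.
ρ = Z·M/(N_A·a³) = 2 × 22.99 / (6.022 × 10²³ × 7.840 × 10^-23) = 0.9739 g/cm³.

0.974 g/cm³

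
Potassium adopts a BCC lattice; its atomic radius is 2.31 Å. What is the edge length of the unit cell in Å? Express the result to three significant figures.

5.33 Å

In a BCC lattice, atoms touch along the body diagonal, so √3·a = 4r.
a = 4r/√3 = 4 × 2.31 / 1.7321 = 5.33 Å.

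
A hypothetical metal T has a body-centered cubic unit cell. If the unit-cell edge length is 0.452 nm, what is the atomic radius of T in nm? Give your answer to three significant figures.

In a BCC lattice, atoms touch along the body diagonal, so √3·a = 4r.
r = √3·a/4 = 1.7321 × 0.452 / 4 = 0.196 nm.

0.196 nm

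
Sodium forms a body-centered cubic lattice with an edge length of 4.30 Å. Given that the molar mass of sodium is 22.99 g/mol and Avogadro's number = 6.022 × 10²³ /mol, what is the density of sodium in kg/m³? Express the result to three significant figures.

A BCC unit cell contains Z = 2 atoms.
Cell volume: a³ = (4.30 Å)³ = (4.300 × 10^-8 cm)³ = 7.951 × 10^-23 cm³.
ρ = Z·M/(N_A·a³) = 2 × 22.99 / (6.022 × 10²³ × 7.951 × 10^-23) = 0.9603 g/cm³ = 960 kg/m³.

960 kg/m³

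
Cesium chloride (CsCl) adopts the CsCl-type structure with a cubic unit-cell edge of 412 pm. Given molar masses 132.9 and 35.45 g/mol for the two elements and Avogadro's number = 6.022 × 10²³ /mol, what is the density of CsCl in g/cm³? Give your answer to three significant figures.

The CsCl-type structure contains Z = 1 formula unit per cell; M(CsCl) = 132.9 + 35.45 = 168.35 g/mol.
a³ = (4.120 × 10^-8 cm)³ = 6.993 × 10^-23 cm³.
ρ = 1 × 168.35 / (6.022 × 10²³ × 6.993 × 10^-23) = 3.997 g/cm³.

4.00 g/cm³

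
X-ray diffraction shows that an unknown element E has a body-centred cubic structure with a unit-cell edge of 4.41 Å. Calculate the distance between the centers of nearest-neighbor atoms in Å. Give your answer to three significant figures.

3.82 Å

In a BCC structure, atoms touch along the body diagonal, so √3·a = 4r; the nearest-neighbor distance equals 2r = 0.8660·a.
d = 0.8660 × 4.41 = 3.82 Å.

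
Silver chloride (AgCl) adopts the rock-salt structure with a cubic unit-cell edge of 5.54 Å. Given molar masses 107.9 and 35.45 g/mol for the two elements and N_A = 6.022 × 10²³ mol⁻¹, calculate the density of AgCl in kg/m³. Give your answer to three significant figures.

5600 kg/m³

The rock-salt structure contains Z = 4 formula units per cell; M(AgCl) = 107.9 + 35.45 = 143.35 g/mol.
a³ = (5.540 × 10^-8 cm)³ = 1.700 × 10^-22 cm³.
ρ = 4 × 143.35 / (6.022 × 10²³ × 1.700 × 10^-22) = 5.600 g/cm³ = 5600 kg/m³.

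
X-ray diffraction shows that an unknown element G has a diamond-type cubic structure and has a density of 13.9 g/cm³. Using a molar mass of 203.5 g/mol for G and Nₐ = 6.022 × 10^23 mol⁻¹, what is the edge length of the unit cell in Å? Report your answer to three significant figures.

With Z = 8 atoms per diamond cubic cell, a³ = Z·M/(N_A·ρ) = 8 × 203.5 / (6.022 × 10²³ × 13.90 g/cm³) = 1.945 × 10^-22 cm³.
a = (1.945 × 10^-22)^(1/3) = 5.794 × 10^-8 cm = 5.79 Å.

5.79 Å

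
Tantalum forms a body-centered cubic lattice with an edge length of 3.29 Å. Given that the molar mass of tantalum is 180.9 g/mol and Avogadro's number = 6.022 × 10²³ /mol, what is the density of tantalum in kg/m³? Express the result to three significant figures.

16900 kg/m³

A BCC unit cell contains Z = 2 atoms.
Cell volume: a³ = (3.29 Å)³ = (3.290 × 10^-8 cm)³ = 3.561 × 10^-23 cm³.
ρ = Z·M/(N_A·a³) = 2 × 180.9 / (6.022 × 10²³ × 3.561 × 10^-23) = 16.87 g/cm³ = 16900 kg/m³.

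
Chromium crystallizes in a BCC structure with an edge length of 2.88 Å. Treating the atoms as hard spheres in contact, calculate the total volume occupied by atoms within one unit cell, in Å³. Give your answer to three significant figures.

16.2 Å³

In a BCC lattice atoms touch along the body diagonal, so √3·a = 4r, so r = 0.4330a = 1.247 Å.
V_atoms = Z × (4/3)πr³ = 2 × (4/3)π × (1.247)³ = 16.2 Å³.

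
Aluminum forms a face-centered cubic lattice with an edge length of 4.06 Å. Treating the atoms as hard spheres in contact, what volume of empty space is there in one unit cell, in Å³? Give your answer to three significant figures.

In an FCC lattice atoms touch along the face diagonal, so √2·a = 4r, so r = 0.3536a = 1.435 Å.
V_cell = a³ = 66.92 Å³; V_atoms = 4 × (4/3)πr³ = 49.56 Å³.
Empty space = 66.92 − 49.56 = 17.4 Å³.

17.4 Å³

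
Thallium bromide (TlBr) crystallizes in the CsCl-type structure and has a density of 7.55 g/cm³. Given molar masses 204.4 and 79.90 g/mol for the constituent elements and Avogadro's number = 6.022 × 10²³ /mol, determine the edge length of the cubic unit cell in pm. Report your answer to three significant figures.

M(TlBr) = 284.3 g/mol; Z = 1 formula unit per cell.
a³ = Z·M/(N_A·ρ) = 1 × 284.3 / (6.022 × 10²³ × 7.55) = 6.253 × 10^-23 cm³, so a = 3.969 × 10^-8 cm = 397 pm.

397 pm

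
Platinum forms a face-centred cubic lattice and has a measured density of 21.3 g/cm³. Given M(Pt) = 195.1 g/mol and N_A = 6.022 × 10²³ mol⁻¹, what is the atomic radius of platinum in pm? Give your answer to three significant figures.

139 pm

For an FCC cell (Z = 4), a³ = Z·M/(N_A·ρ) = 4 × 195.1 / (6.022 × 10²³ × 21.30) = 6.084 × 10^-23 cm³, so a = 3.933 × 10^-8 cm = 393.3 pm.
Atoms touch along the face diagonal, so √2·a = 4r, so r = 0.3536 × a = 139 pm.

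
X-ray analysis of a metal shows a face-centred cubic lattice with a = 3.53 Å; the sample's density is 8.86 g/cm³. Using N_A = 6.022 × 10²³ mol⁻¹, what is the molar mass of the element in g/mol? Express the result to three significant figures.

An FCC cell has Z = 4 atoms; a = 3.530 × 10^-8 cm.
M = ρ·N_A·a³/Z = 8.86 × 6.022 × 10²³ × 4.399 × 10^-23 / 4 = 58.7 g/mol.

58.7 g/mol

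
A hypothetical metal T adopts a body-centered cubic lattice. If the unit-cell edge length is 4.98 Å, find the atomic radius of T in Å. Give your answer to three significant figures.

In a BCC lattice, atoms touch along the body diagonal, so √3·a = 4r.
r = √3·a/4 = 1.7321 × 4.98 / 4 = 2.16 Å.

2.16 Å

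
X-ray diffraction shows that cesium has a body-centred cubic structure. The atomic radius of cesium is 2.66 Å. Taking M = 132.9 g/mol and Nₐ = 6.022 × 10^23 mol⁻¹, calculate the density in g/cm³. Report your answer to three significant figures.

1.90 g/cm³

In a BCC lattice, atoms touch along the body diagonal, so √3·a = 4r, giving a = 6.143 Å = 6.143 × 10^-8 cm.
With Z = 2, ρ = Z·M/(N_A·a³) = 2 × 132.9 / (6.022 × 10²³ × 2.318 × 10^-22) = 1.904 g/cm³.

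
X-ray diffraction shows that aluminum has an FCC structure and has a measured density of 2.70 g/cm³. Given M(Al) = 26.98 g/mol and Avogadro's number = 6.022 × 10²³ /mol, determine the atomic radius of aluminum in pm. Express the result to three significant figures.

143 pm

For an FCC cell (Z = 4), a³ = Z·M/(N_A·ρ) = 4 × 26.98 / (6.022 × 10²³ × 2.700) = 6.637 × 10^-23 cm³, so a = 4.049 × 10^-8 cm = 404.9 pm.
Atoms touch along the face diagonal, so √2·a = 4r, so r = 0.3536 × a = 143 pm.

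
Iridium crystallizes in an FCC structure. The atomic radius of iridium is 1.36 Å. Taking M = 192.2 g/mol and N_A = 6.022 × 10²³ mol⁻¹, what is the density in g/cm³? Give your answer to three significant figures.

22.4 g/cm³

In an FCC lattice, atoms touch along the face diagonal, so √2·a = 4r, giving a = 3.847 Å = 3.847 × 10^-8 cm.
With Z = 4, ρ = Z·M/(N_A·a³) = 4 × 192.2 / (6.022 × 10²³ × 5.692 × 10^-23) = 22.43 g/cm³.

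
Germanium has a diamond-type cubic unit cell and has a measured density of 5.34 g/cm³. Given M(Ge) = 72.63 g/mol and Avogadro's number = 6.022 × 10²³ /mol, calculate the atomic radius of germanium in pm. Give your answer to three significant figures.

122 pm

For a diamond cubic cell (Z = 8), a³ = Z·M/(N_A·ρ) = 8 × 72.63 / (6.022 × 10²³ × 5.340) = 1.807 × 10^-22 cm³, so a = 5.653 × 10^-8 cm = 565.3 pm.
Nearest neighbors lie along the body diagonal with √3·a = 8r, so r = 0.2165 × a = 122 pm.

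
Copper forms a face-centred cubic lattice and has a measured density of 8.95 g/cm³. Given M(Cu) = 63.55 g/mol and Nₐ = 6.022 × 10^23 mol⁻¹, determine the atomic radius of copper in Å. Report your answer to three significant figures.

For an FCC cell (Z = 4), a³ = Z·M/(N_A·ρ) = 4 × 63.55 / (6.022 × 10²³ × 8.950) = 4.716 × 10^-23 cm³, so a = 3.613 × 10^-8 cm = 3.613 Å.
Atoms touch along the face diagonal, so √2·a = 4r, so r = 0.3536 × a = 1.28 Å.

1.28 Å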